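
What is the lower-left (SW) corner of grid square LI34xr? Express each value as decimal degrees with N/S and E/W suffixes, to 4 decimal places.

5.2917° S, 47.9167° E

Field L=11, I=8: +11·20° lon, +8·10° lat → SW at lon 40°, lat -10°.
Square 3, 4: +3·2° lon, +4·1° lat → SW at lon 46°, lat -6°.
Subsquare x=23, r=17: +23·0.0833333° lon, +17·0.0416667° lat → SW at lon 47.9167°, lat -5.29167°.
latitude 5.2917° S, longitude 47.9167° E.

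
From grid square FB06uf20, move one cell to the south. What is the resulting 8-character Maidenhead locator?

Latitude extended square 0; −1 → -1, wraps to 9, carry into subsquare.
Latitude subsquare f = 5; −1 → 4 = e.
The longitude characters are unchanged.

FB06ue29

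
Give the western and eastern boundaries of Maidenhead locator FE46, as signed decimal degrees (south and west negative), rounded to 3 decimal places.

-72.000, -70.000

Field F=5, E=4: +5·20° lon, +4·10° lat → SW at lon -80°, lat -50°.
Square 4, 6: +4·2° lon, +6·1° lat → SW at lon -72°, lat -44°.
Cell spans 2° lon × 1° lat.
west -72.000, east -70.000.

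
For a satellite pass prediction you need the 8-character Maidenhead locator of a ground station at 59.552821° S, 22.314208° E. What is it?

KD10dk77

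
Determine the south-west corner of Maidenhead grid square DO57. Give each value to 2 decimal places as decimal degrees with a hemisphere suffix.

57.00° N, 110.00° W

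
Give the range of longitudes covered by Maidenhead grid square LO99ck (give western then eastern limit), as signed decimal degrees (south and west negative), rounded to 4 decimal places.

Field L=11, O=14: +11·20° lon, +14·10° lat → SW at lon 40°, lat 50°.
Square 9, 9: +9·2° lon, +9·1° lat → SW at lon 58°, lat 59°.
Subsquare c=2, k=10: +2·0.0833333° lon, +10·0.0416667° lat → SW at lon 58.1667°, lat 59.4167°.
Cell spans 0.0833333° lon × 0.0416667° lat.
west 58.1667, east 58.2500.

58.1667, 58.2500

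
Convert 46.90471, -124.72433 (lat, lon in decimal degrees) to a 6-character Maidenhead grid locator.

CN76pv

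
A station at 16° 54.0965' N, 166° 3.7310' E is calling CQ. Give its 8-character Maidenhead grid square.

Shift to the Maidenhead origin (180°W, 90°S): lon 346.06218, lat 106.90161.
Field: lon ⌊346.06218/20⌋ = 17 → R; lat ⌊106.90161/10⌋ = 10 → K.
Square: lon ⌊6.06218/2⌋ = 3; lat ⌊6.90161/1⌋ = 6.
Subsquare: lon ⌊0.06218/0.0833333⌋ = 0 → a; lat ⌊0.90161/0.0416667⌋ = 21 → v.
Extended square: lon ⌊0.06218/0.00833333⌋ = 7; lat ⌊0.02661/0.00416667⌋ = 6.

RK36av76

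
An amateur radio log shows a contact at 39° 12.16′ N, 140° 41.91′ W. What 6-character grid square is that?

BM99pe

Offset from 180°W / 90°S: lon 39.3015°, lat 129.2027°.
Field: lon ⌊39.3015/20⌋ = 1 → B; lat ⌊129.2027/10⌋ = 12 → M.
Square: lon ⌊19.3015/2⌋ = 9; lat ⌊9.2027/1⌋ = 9.
Subsquare: lon ⌊1.3015/0.0833333⌋ = 15 → p; lat ⌊0.2027/0.0416667⌋ = 4 → e.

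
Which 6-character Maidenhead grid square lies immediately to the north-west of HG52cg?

HG52bh

Longitude subsquare c = 2; −1 → 1 = b.
Latitude subsquare g = 6; +1 → 7 = h.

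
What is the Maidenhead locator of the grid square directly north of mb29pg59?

MB29ph50

Latitude extended square 9; +1 → 10, wraps to 0, carry into subsquare.
Latitude subsquare g = 6; +1 → 7 = h.
The longitude characters are unchanged.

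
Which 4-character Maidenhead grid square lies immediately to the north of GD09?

Latitude square 9; +1 → 10, wraps to 0, carry into field.
Latitude field D = 3; +1 → 4 = E.
The longitude characters are unchanged.

GE00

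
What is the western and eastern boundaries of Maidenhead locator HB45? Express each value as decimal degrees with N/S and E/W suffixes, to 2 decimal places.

32.00° W, 30.00° W

Field H=7, B=1: +7·20° lon, +1·10° lat → SW at lon -40°, lat -80°.
Square 4, 5: +4·2° lon, +5·1° lat → SW at lon -32°, lat -75°.
Cell spans 2° lon × 1° lat.
west 32.00° W, east 30.00° W.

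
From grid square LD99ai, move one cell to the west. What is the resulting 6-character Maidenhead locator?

LD89xi

Longitude subsquare a = 0; −1 → -1, wraps to 23 = x, carry into square.
Longitude square 9; −1 → 8.
The latitude characters are unchanged.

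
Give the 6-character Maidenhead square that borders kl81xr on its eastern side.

Longitude subsquare x = 23; +1 → 24, wraps to 0 = a, carry into square.
Longitude square 8; +1 → 9.
The latitude characters are unchanged.

KL91ar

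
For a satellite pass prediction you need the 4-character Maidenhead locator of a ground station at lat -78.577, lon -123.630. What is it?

Offset from 180°W / 90°S: lon 56.37°, lat 11.42°.
Field (20°×10°, letters A–R): lon ⌊56.37/20⌋ = 2 → C; lat ⌊11.42/10⌋ = 1 → B.
Square (2°×1°, digits 0–9): lon ⌊16.37/2⌋ = 8; lat ⌊1.42/1⌋ = 1.

CB81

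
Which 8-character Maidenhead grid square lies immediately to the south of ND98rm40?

Latitude extended square 0; −1 → -1, wraps to 9, carry into subsquare.
Latitude subsquare m = 12; −1 → 11 = l.
The longitude characters are unchanged.

ND98rl49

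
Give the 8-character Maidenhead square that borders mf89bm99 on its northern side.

MF89bn90

Latitude extended square 9; +1 → 10, wraps to 0, carry into subsquare.
Latitude subsquare m = 12; +1 → 13 = n.
The longitude characters are unchanged.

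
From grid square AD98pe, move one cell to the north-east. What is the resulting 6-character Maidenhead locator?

AD98qf

Longitude subsquare p = 15; +1 → 16 = q.
Latitude subsquare e = 4; +1 → 5 = f.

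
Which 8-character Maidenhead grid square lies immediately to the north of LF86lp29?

LF86lq20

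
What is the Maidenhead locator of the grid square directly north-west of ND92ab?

Longitude subsquare a = 0; −1 → -1, wraps to 23 = x, carry into square.
Longitude square 9; −1 → 8.
Latitude subsquare b = 1; +1 → 2 = c.

ND82xc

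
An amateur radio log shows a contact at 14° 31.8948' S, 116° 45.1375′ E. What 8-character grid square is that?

OH85jl02

Add 180° to longitude and 90° to latitude: 296.75229, 75.46842.
Field (20°×10°, letters A–R): lon ⌊296.75229/20⌋ = 14 → O; lat ⌊75.46842/10⌋ = 7 → H.
Square (2°×1°, digits 0–9): lon ⌊16.75229/2⌋ = 8; lat ⌊5.46842/1⌋ = 5.
Subsquare (5′×2.5′, letters a–x): lon ⌊0.75229/0.0833333⌋ = 9 → j; lat ⌊0.46842/0.0416667⌋ = 11 → l.
Extended square (30″×15″, digits 0–9): lon ⌊0.00229/0.00833333⌋ = 0; lat ⌊0.01009/0.00416667⌋ = 2.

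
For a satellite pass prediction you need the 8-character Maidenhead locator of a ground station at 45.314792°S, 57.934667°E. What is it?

Shift to the Maidenhead origin (180°W, 90°S): lon 237.93467, lat 44.68521.
Field: 237.93467/20 → 11 → L, 44.68521/10 → 4 → E; chars LE.
Square: 17.93467/2 → 8, 4.68521/1 → 4; chars 84.
Subsquare: 1.93467/0.0833333 → 23 → x, 0.68521/0.0416667 → 16 → q; chars xq.
Extended square: 0.01800/0.00833333 → 2, 0.01854/0.00416667 → 4; chars 24.

LE84xq24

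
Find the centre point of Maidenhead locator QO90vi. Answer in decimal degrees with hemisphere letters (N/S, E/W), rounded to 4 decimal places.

50.3542° N, 159.7917° E

Field Q=16, O=14: +16·20° lon, +14·10° lat → SW at lon 140°, lat 50°.
Square 9, 0: +9·2° lon, +0·1° lat → SW at lon 158°, lat 50°.
Subsquare v=21, i=8: +21·0.0833333° lon, +8·0.0416667° lat → SW at lon 159.75°, lat 50.3333°.
Cell spans 0.0833333° lon × 0.0416667° lat. Centre is SW corner plus half of each.
latitude 50.3542° N, longitude 159.7917° E.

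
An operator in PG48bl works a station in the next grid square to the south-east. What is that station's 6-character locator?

PG48ck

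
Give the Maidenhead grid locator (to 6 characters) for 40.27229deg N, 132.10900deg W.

CN30wg

Shift to the Maidenhead origin (180°W, 90°S): lon 47.8910, lat 130.2723.
Field: lon ⌊47.8910/20⌋ = 2 → C; lat ⌊130.2723/10⌋ = 13 → N.
Square: lon ⌊7.8910/2⌋ = 3; lat ⌊0.2723/1⌋ = 0.
Subsquare: lon ⌊1.8910/0.0833333⌋ = 22 → w; lat ⌊0.2723/0.0416667⌋ = 6 → g.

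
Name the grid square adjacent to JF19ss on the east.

JF19ts

Longitude subsquare s = 18; +1 → 19 = t.
The latitude characters are unchanged.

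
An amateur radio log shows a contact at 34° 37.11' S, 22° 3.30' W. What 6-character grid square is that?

Offset from 180°W / 90°S: lon 157.9450°, lat 55.3815°.
Field: 157.9450/20 → 7 → H, 55.3815/10 → 5 → F; chars HF.
Square: 17.9450/2 → 8, 5.3815/1 → 5; chars 85.
Subsquare: 1.9450/0.0833333 → 23 → x, 0.3815/0.0416667 → 9 → j; chars xj.

HF85xj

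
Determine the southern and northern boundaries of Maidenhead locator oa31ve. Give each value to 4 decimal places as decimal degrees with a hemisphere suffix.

88.8333° S, 88.7917° S

Field O=14, A=0: +14·20° lon, +0·10° lat → SW at lon 100°, lat -90°.
Square 3, 1: +3·2° lon, +1·1° lat → SW at lon 106°, lat -89°.
Subsquare v=21, e=4: +21·0.0833333° lon, +4·0.0416667° lat → SW at lon 107.75°, lat -88.8333°.
Cell spans 0.0833333° lon × 0.0416667° lat.
south 88.8333° S, north 88.7917° S.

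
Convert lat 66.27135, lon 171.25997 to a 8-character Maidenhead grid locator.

Add 180° to longitude and 90° to latitude: 351.25997, 156.27135.
Field: 351.25997/20 → 17 → R, 156.27135/10 → 15 → P; chars RP.
Square: 11.25997/2 → 5, 6.27135/1 → 6; chars 56.
Subsquare: 1.25997/0.0833333 → 15 → p, 0.27135/0.0416667 → 6 → g; chars pg.
Extended square: 0.00997/0.00833333 → 1, 0.02135/0.00416667 → 5; chars 15.

RP56pg15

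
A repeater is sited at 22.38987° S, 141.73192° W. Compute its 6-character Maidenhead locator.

Shift to the Maidenhead origin (180°W, 90°S): lon 38.2681, lat 67.6101.
Field: 38.2681/20 → 1 → B, 67.6101/10 → 6 → G; chars BG.
Square: 18.2681/2 → 9, 7.6101/1 → 7; chars 97.
Subsquare: 0.2681/0.0833333 → 3 → d, 0.6101/0.0416667 → 14 → o; chars do.

BG97do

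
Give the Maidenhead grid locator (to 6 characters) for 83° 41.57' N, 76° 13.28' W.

FR13vq

Shift to the Maidenhead origin (180°W, 90°S): lon 103.7787, lat 173.6928.
Field: lon ⌊103.7787/20⌋ = 5 → F; lat ⌊173.6928/10⌋ = 17 → R.
Square: lon ⌊3.7787/2⌋ = 1; lat ⌊3.6928/1⌋ = 3.
Subsquare: lon ⌊1.7787/0.0833333⌋ = 21 → v; lat ⌊0.6928/0.0416667⌋ = 16 → q.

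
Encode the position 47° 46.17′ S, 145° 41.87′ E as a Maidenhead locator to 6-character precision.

QE22uf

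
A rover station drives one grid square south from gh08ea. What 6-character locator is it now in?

GH07ex

Latitude subsquare a = 0; −1 → -1, wraps to 23 = x, carry into square.
Latitude square 8; −1 → 7.
The longitude characters are unchanged.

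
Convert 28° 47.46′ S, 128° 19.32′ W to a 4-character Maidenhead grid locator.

CG51

Offset from 180°W / 90°S: lon 51.68°, lat 61.21°.
Field: 51.68/20 → 2 → C, 61.21/10 → 6 → G; chars CG.
Square: 11.68/2 → 5, 1.21/1 → 1; chars 51.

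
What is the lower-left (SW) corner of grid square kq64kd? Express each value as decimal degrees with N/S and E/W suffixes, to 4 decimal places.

Field K=10, Q=16: +10·20° lon, +16·10° lat → SW at lon 20°, lat 70°.
Square 6, 4: +6·2° lon, +4·1° lat → SW at lon 32°, lat 74°.
Subsquare k=10, d=3: +10·0.0833333° lon, +3·0.0416667° lat → SW at lon 32.8333°, lat 74.125°.
latitude 74.1250° N, longitude 32.8333° E.

74.1250° N, 32.8333° E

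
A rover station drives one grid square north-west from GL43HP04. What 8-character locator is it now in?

GL43gp95

Longitude extended square 0; −1 → -1, wraps to 9, carry into subsquare.
Longitude subsquare h = 7; −1 → 6 = g.
Latitude extended square 4; +1 → 5.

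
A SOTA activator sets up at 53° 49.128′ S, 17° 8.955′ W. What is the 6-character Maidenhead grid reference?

ID16ke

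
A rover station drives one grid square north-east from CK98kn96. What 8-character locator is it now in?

Longitude extended square 9; +1 → 10, wraps to 0, carry into subsquare.
Longitude subsquare k = 10; +1 → 11 = l.
Latitude extended square 6; +1 → 7.

CK98ln07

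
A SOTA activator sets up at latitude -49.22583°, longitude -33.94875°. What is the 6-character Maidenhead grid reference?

Add 180° to longitude and 90° to latitude: 146.0513, 40.7742.
Field: lon ⌊146.0513/20⌋ = 7 → H; lat ⌊40.7742/10⌋ = 4 → E.
Square: lon ⌊6.0513/2⌋ = 3; lat ⌊0.7742/1⌋ = 0.
Subsquare: lon ⌊0.0513/0.0833333⌋ = 0 → a; lat ⌊0.7742/0.0416667⌋ = 18 → s.

HE30as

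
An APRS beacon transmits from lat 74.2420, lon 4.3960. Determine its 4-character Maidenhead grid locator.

JQ24

Shift to the Maidenhead origin (180°W, 90°S): lon 184.40, lat 164.24.
Field (20°×10°, letters A–R): lon ⌊184.40/20⌋ = 9 → J; lat ⌊164.24/10⌋ = 16 → Q.
Square (2°×1°, digits 0–9): lon ⌊4.40/2⌋ = 2; lat ⌊4.24/1⌋ = 4.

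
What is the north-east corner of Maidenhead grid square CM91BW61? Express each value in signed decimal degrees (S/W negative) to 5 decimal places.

Field C=2, M=12: +2·20° lon, +12·10° lat → SW at lon -140°, lat 30°.
Square 9, 1: +9·2° lon, +1·1° lat → SW at lon -122°, lat 31°.
Subsquare b=1, w=22: +1·0.0833333° lon, +22·0.0416667° lat → SW at lon -121.917°, lat 31.9167°.
Extended square 6, 1: +6·0.00833333° lon, +1·0.00416667° lat → SW at lon -121.867°, lat 31.9208°.
Cell spans 0.00833333° lon × 0.00416667° lat. NE corner is SW corner plus one full cell.
latitude 31.92500, longitude -121.85833.

31.92500, -121.85833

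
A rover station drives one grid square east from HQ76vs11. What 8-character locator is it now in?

Longitude extended square 1; +1 → 2.
The latitude characters are unchanged.

HQ76vs21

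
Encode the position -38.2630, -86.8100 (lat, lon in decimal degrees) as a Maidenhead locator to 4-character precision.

Shift to the Maidenhead origin (180°W, 90°S): lon 93.19, lat 51.74.
Field (20°×10°, letters A–R): 93.19/20 → 4 → E, 51.74/10 → 5 → F; chars EF.
Square (2°×1°, digits 0–9): 13.19/2 → 6, 1.74/1 → 1; chars 61.

EF61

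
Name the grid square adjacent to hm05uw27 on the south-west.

Longitude extended square 2; −1 → 1.
Latitude extended square 7; −1 → 6.

HM05uw16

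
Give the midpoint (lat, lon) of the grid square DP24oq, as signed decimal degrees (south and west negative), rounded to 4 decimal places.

64.6875, -114.7917

Field D=3, P=15: +3·20° lon, +15·10° lat → SW at lon -120°, lat 60°.
Square 2, 4: +2·2° lon, +4·1° lat → SW at lon -116°, lat 64°.
Subsquare o=14, q=16: +14·0.0833333° lon, +16·0.0416667° lat → SW at lon -114.833°, lat 64.6667°.
Cell spans 0.0833333° lon × 0.0416667° lat. Centre is SW corner plus half of each.
latitude 64.6875, longitude -114.7917.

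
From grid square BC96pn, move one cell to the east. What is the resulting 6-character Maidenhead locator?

BC96qn

Longitude subsquare p = 15; +1 → 16 = q.
The latitude characters are unchanged.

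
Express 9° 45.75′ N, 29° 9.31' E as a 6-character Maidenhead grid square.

KJ49ns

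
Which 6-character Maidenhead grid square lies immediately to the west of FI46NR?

FI46mr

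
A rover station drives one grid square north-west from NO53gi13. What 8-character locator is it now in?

Longitude extended square 1; −1 → 0.
Latitude extended square 3; +1 → 4.

NO53gi04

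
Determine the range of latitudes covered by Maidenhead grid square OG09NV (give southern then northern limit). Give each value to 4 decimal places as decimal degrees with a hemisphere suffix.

Field O=14, G=6: +14·20° lon, +6·10° lat → SW at lon 100°, lat -30°.
Square 0, 9: +0·2° lon, +9·1° lat → SW at lon 100°, lat -21°.
Subsquare n=13, v=21: +13·0.0833333° lon, +21·0.0416667° lat → SW at lon 101.083°, lat -20.125°.
Cell spans 0.0833333° lon × 0.0416667° lat.
south 20.1250° S, north 20.0833° S.

20.1250° S, 20.0833° S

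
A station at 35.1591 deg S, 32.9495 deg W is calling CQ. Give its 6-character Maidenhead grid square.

Add 180° to longitude and 90° to latitude: 147.0505, 54.8409.
Field: 147.0505/20 → 7 → H, 54.8409/10 → 5 → F; chars HF.
Square: 7.0505/2 → 3, 4.8409/1 → 4; chars 34.
Subsquare: 1.0505/0.0833333 → 12 → m, 0.8409/0.0416667 → 20 → u; chars mu.

HF34mu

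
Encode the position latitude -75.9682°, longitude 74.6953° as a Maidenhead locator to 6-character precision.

MB74ia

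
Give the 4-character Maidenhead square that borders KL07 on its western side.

Longitude square 0; −1 → -1, wraps to 9, carry into field.
Longitude field K = 10; −1 → 9 = J.
The latitude characters are unchanged.

JL97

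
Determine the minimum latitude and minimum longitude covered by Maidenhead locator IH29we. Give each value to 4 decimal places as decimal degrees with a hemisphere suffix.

10.8333° S, 14.1667° W

Field I=8, H=7: +8·20° lon, +7·10° lat → SW at lon -20°, lat -20°.
Square 2, 9: +2·2° lon, +9·1° lat → SW at lon -16°, lat -11°.
Subsquare w=22, e=4: +22·0.0833333° lon, +4·0.0416667° lat → SW at lon -14.1667°, lat -10.8333°.
latitude 10.8333° S, longitude 14.1667° W.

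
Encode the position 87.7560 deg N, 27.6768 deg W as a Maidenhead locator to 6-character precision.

HR67ds

Add 180° to longitude and 90° to latitude: 152.3232, 177.7560.
Field: lon ⌊152.3232/20⌋ = 7 → H; lat ⌊177.7560/10⌋ = 17 → R.
Square: lon ⌊12.3232/2⌋ = 6; lat ⌊7.7560/1⌋ = 7.
Subsquare: lon ⌊0.3232/0.0833333⌋ = 3 → d; lat ⌊0.7560/0.0416667⌋ = 18 → s.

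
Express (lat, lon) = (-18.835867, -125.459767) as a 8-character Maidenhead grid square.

Offset from 180°W / 90°S: lon 54.54023°, lat 71.16413°.
Field (20°×10°, letters A–R): lon ⌊54.54023/20⌋ = 2 → C; lat ⌊71.16413/10⌋ = 7 → H.
Square (2°×1°, digits 0–9): lon ⌊14.54023/2⌋ = 7; lat ⌊1.16413/1⌋ = 1.
Subsquare (5′×2.5′, letters a–x): lon ⌊0.54023/0.0833333⌋ = 6 → g; lat ⌊0.16413/0.0416667⌋ = 3 → d.
Extended square (30″×15″, digits 0–9): lon ⌊0.04023/0.00833333⌋ = 4; lat ⌊0.03913/0.00416667⌋ = 9.

CH71gd49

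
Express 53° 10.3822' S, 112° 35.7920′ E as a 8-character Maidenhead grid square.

Offset from 180°W / 90°S: lon 292.59653°, lat 36.82696°.
Field: 292.59653/20 → 14 → O, 36.82696/10 → 3 → D; chars OD.
Square: 12.59653/2 → 6, 6.82696/1 → 6; chars 66.
Subsquare: 0.59653/0.0833333 → 7 → h, 0.82696/0.0416667 → 19 → t; chars ht.
Extended square: 0.01320/0.00833333 → 1, 0.03530/0.00416667 → 8; chars 18.

OD66ht18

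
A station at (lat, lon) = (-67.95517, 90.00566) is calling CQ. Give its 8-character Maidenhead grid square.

Add 180° to longitude and 90° to latitude: 270.00566, 22.04483.
Field: lon ⌊270.00566/20⌋ = 13 → N; lat ⌊22.04483/10⌋ = 2 → C.
Square: lon ⌊10.00566/2⌋ = 5; lat ⌊2.04483/1⌋ = 2.
Subsquare: lon ⌊0.00566/0.0833333⌋ = 0 → a; lat ⌊0.04483/0.0416667⌋ = 1 → b.
Extended square: lon ⌊0.00566/0.00833333⌋ = 0; lat ⌊0.00316/0.00416667⌋ = 0.

NC52ab00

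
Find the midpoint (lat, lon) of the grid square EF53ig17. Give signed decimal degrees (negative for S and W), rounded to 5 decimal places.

-36.71875, -89.32083

Field E=4, F=5: +4·20° lon, +5·10° lat → SW at lon -100°, lat -40°.
Square 5, 3: +5·2° lon, +3·1° lat → SW at lon -90°, lat -37°.
Subsquare i=8, g=6: +8·0.0833333° lon, +6·0.0416667° lat → SW at lon -89.3333°, lat -36.75°.
Extended square 1, 7: +1·0.00833333° lon, +7·0.00416667° lat → SW at lon -89.325°, lat -36.7208°.
Cell spans 0.00833333° lon × 0.00416667° lat. Centre is SW corner plus half of each.
latitude -36.71875, longitude -89.32083.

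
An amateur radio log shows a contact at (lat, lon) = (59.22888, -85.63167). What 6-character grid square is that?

Shift to the Maidenhead origin (180°W, 90°S): lon 94.3683, lat 149.2289.
Field: lon ⌊94.3683/20⌋ = 4 → E; lat ⌊149.2289/10⌋ = 14 → O.
Square: lon ⌊14.3683/2⌋ = 7; lat ⌊9.2289/1⌋ = 9.
Subsquare: lon ⌊0.3683/0.0833333⌋ = 4 → e; lat ⌊0.2289/0.0416667⌋ = 5 → f.

EO79ef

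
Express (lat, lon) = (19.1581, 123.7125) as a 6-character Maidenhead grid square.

PK19ud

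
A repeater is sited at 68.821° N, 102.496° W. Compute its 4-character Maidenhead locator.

DP88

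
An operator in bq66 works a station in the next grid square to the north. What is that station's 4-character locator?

BQ67

Latitude square 6; +1 → 7.
The longitude characters are unchanged.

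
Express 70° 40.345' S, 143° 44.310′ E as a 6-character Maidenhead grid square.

QB19uh

Offset from 180°W / 90°S: lon 323.7385°, lat 19.3276°.
Field (20°×10°, letters A–R): lon ⌊323.7385/20⌋ = 16 → Q; lat ⌊19.3276/10⌋ = 1 → B.
Square (2°×1°, digits 0–9): lon ⌊3.7385/2⌋ = 1; lat ⌊9.3276/1⌋ = 9.
Subsquare (5′×2.5′, letters a–x): lon ⌊1.7385/0.0833333⌋ = 20 → u; lat ⌊0.3276/0.0416667⌋ = 7 → h.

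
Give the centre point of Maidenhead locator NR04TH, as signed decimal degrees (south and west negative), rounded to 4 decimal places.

84.3125, 81.6250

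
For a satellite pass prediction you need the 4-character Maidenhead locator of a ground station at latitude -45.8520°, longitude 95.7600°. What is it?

NE74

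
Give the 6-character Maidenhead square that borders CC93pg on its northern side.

CC93ph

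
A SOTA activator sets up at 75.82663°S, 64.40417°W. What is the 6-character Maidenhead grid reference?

FB74te

Offset from 180°W / 90°S: lon 115.5958°, lat 14.1734°.
Field (20°×10°, letters A–R): 115.5958/20 → 5 → F, 14.1734/10 → 1 → B; chars FB.
Square (2°×1°, digits 0–9): 15.5958/2 → 7, 4.1734/1 → 4; chars 74.
Subsquare (5′×2.5′, letters a–x): 1.5958/0.0833333 → 19 → t, 0.1734/0.0416667 → 4 → e; chars te.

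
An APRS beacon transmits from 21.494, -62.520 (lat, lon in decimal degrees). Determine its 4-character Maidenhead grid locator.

Shift to the Maidenhead origin (180°W, 90°S): lon 117.48, lat 111.49.
Field: 117.48/20 → 5 → F, 111.49/10 → 11 → L; chars FL.
Square: 17.48/2 → 8, 1.49/1 → 1; chars 81.

FL81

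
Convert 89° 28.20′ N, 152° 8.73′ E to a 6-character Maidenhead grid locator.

QR69bl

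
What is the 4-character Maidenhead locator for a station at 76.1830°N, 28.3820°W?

Shift to the Maidenhead origin (180°W, 90°S): lon 151.62, lat 166.18.
Field: lon ⌊151.62/20⌋ = 7 → H; lat ⌊166.18/10⌋ = 16 → Q.
Square: lon ⌊11.62/2⌋ = 5; lat ⌊6.18/1⌋ = 6.

HQ56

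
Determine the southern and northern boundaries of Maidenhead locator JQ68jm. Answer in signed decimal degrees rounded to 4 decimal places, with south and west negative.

Field J=9, Q=16: +9·20° lon, +16·10° lat → SW at lon 0°, lat 70°.
Square 6, 8: +6·2° lon, +8·1° lat → SW at lon 12°, lat 78°.
Subsquare j=9, m=12: +9·0.0833333° lon, +12·0.0416667° lat → SW at lon 12.75°, lat 78.5°.
Cell spans 0.0833333° lon × 0.0416667° lat.
south 78.5000, north 78.5417.

78.5000, 78.5417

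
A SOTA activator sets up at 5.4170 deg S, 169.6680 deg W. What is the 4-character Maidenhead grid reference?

AI54

Offset from 180°W / 90°S: lon 10.33°, lat 84.58°.
Field (20°×10°, letters A–R): 10.33/20 → 0 → A, 84.58/10 → 8 → I; chars AI.
Square (2°×1°, digits 0–9): 10.33/2 → 5, 4.58/1 → 4; chars 54.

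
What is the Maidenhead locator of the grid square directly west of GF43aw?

GF33xw

Longitude subsquare a = 0; −1 → -1, wraps to 23 = x, carry into square.
Longitude square 4; −1 → 3.
The latitude characters are unchanged.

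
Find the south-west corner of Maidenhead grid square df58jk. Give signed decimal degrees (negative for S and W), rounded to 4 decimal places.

-31.5833, -109.2500

Field D=3, F=5: +3·20° lon, +5·10° lat → SW at lon -120°, lat -40°.
Square 5, 8: +5·2° lon, +8·1° lat → SW at lon -110°, lat -32°.
Subsquare j=9, k=10: +9·0.0833333° lon, +10·0.0416667° lat → SW at lon -109.25°, lat -31.5833°.
latitude -31.5833, longitude -109.2500.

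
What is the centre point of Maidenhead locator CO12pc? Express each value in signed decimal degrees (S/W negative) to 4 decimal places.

52.1042, -136.7083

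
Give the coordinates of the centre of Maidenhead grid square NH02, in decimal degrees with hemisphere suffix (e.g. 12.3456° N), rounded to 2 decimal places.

17.50° S, 81.00° E

Field N=13, H=7: +13·20° lon, +7·10° lat → SW at lon 80°, lat -20°.
Square 0, 2: +0·2° lon, +2·1° lat → SW at lon 80°, lat -18°.
Cell spans 2° lon × 1° lat. Centre is SW corner plus half of each.
latitude 17.50° S, longitude 81.00° E.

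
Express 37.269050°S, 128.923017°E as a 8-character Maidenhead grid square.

PF42lr05

Offset from 180°W / 90°S: lon 308.92302°, lat 52.73095°.
Field: lon ⌊308.92302/20⌋ = 15 → P; lat ⌊52.73095/10⌋ = 5 → F.
Square: lon ⌊8.92302/2⌋ = 4; lat ⌊2.73095/1⌋ = 2.
Subsquare: lon ⌊0.92302/0.0833333⌋ = 11 → l; lat ⌊0.73095/0.0416667⌋ = 17 → r.
Extended square: lon ⌊0.00635/0.00833333⌋ = 0; lat ⌊0.02262/0.00416667⌋ = 5.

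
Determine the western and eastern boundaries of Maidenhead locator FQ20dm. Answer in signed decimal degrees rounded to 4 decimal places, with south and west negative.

-75.7500, -75.6667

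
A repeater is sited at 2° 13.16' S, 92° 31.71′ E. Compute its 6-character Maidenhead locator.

Shift to the Maidenhead origin (180°W, 90°S): lon 272.5285, lat 87.7807.
Field (20°×10°, letters A–R): lon ⌊272.5285/20⌋ = 13 → N; lat ⌊87.7807/10⌋ = 8 → I.
Square (2°×1°, digits 0–9): lon ⌊12.5285/2⌋ = 6; lat ⌊7.7807/1⌋ = 7.
Subsquare (5′×2.5′, letters a–x): lon ⌊0.5285/0.0833333⌋ = 6 → g; lat ⌊0.7807/0.0416667⌋ = 18 → s.

NI67gs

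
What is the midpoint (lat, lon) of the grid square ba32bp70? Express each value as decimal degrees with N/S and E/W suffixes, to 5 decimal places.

87.37292° S, 153.85417° W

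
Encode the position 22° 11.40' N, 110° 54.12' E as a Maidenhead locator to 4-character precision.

Shift to the Maidenhead origin (180°W, 90°S): lon 290.90, lat 112.19.
Field: 290.90/20 → 14 → O, 112.19/10 → 11 → L; chars OL.
Square: 10.90/2 → 5, 2.19/1 → 2; chars 52.

OL52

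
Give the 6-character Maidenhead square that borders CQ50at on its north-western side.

CQ40xu

Longitude subsquare a = 0; −1 → -1, wraps to 23 = x, carry into square.
Longitude square 5; −1 → 4.
Latitude subsquare t = 19; +1 → 20 = u.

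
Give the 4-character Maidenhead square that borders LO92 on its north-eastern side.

Longitude square 9; +1 → 10, wraps to 0, carry into field.
Longitude field L = 11; +1 → 12 = M.
Latitude square 2; +1 → 3.

MO03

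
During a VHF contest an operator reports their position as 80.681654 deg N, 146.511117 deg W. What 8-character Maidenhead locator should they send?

BR60rq83

Add 180° to longitude and 90° to latitude: 33.48888, 170.68165.
Field: lon ⌊33.48888/20⌋ = 1 → B; lat ⌊170.68165/10⌋ = 17 → R.
Square: lon ⌊13.48888/2⌋ = 6; lat ⌊0.68165/1⌋ = 0.
Subsquare: lon ⌊1.48888/0.0833333⌋ = 17 → r; lat ⌊0.68165/0.0416667⌋ = 16 → q.
Extended square: lon ⌊0.07222/0.00833333⌋ = 8; lat ⌊0.01499/0.00416667⌋ = 3.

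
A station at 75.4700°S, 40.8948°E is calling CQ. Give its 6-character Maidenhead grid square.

Offset from 180°W / 90°S: lon 220.8948°, lat 14.5300°.
Field: lon ⌊220.8948/20⌋ = 11 → L; lat ⌊14.5300/10⌋ = 1 → B.
Square: lon ⌊0.8948/2⌋ = 0; lat ⌊4.5300/1⌋ = 4.
Subsquare: lon ⌊0.8948/0.0833333⌋ = 10 → k; lat ⌊0.5300/0.0416667⌋ = 12 → m.

LB04km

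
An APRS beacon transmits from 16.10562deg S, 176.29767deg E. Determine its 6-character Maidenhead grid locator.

Add 180° to longitude and 90° to latitude: 356.2977, 73.8944.
Field (20°×10°, letters A–R): 356.2977/20 → 17 → R, 73.8944/10 → 7 → H; chars RH.
Square (2°×1°, digits 0–9): 16.2977/2 → 8, 3.8944/1 → 3; chars 83.
Subsquare (5′×2.5′, letters a–x): 0.2977/0.0833333 → 3 → d, 0.8944/0.0416667 → 21 → v; chars dv.

RH83dv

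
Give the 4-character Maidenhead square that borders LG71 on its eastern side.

LG81

Longitude square 7; +1 → 8.
The latitude characters are unchanged.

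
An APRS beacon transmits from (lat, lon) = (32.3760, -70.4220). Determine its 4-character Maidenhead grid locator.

Add 180° to longitude and 90° to latitude: 109.58, 122.38.
Field (20°×10°, letters A–R): lon ⌊109.58/20⌋ = 5 → F; lat ⌊122.38/10⌋ = 12 → M.
Square (2°×1°, digits 0–9): lon ⌊9.58/2⌋ = 4; lat ⌊2.38/1⌋ = 2.

FM42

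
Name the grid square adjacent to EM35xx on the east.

EM45ax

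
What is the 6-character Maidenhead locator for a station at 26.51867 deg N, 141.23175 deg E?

Shift to the Maidenhead origin (180°W, 90°S): lon 321.2318, lat 116.5187.
Field: 321.2318/20 → 16 → Q, 116.5187/10 → 11 → L; chars QL.
Square: 1.2318/2 → 0, 6.5187/1 → 6; chars 06.
Subsquare: 1.2318/0.0833333 → 14 → o, 0.5187/0.0416667 → 12 → m; chars om.

QL06om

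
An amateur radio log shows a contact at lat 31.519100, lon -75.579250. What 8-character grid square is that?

FM21fm04

Add 180° to longitude and 90° to latitude: 104.42075, 121.51910.
Field (20°×10°, letters A–R): 104.42075/20 → 5 → F, 121.51910/10 → 12 → M; chars FM.
Square (2°×1°, digits 0–9): 4.42075/2 → 2, 1.51910/1 → 1; chars 21.
Subsquare (5′×2.5′, letters a–x): 0.42075/0.0833333 → 5 → f, 0.51910/0.0416667 → 12 → m; chars fm.
Extended square (30″×15″, digits 0–9): 0.00408/0.00833333 → 0, 0.01910/0.00416667 → 4; chars 04.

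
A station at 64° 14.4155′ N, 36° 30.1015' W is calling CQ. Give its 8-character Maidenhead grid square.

HP14rf97

Add 180° to longitude and 90° to latitude: 143.49831, 154.24026.
Field: 143.49831/20 → 7 → H, 154.24026/10 → 15 → P; chars HP.
Square: 3.49831/2 → 1, 4.24026/1 → 4; chars 14.
Subsquare: 1.49831/0.0833333 → 17 → r, 0.24026/0.0416667 → 5 → f; chars rf.
Extended square: 0.08164/0.00833333 → 9, 0.03192/0.00416667 → 7; chars 97.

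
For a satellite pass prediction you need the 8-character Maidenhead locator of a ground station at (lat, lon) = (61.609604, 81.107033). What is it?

Add 180° to longitude and 90° to latitude: 261.10703, 151.60960.
Field: 261.10703/20 → 13 → N, 151.60960/10 → 15 → P; chars NP.
Square: 1.10703/2 → 0, 1.60960/1 → 1; chars 01.
Subsquare: 1.10703/0.0833333 → 13 → n, 0.60960/0.0416667 → 14 → o; chars no.
Extended square: 0.02370/0.00833333 → 2, 0.02627/0.00416667 → 6; chars 26.

NP01no26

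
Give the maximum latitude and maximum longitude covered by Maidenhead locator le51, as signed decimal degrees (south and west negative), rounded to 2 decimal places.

-48.00, 52.00

Field L=11, E=4: +11·20° lon, +4·10° lat → SW at lon 40°, lat -50°.
Square 5, 1: +5·2° lon, +1·1° lat → SW at lon 50°, lat -49°.
Cell spans 2° lon × 1° lat. NE corner is SW corner plus one full cell.
latitude -48.00, longitude 52.00.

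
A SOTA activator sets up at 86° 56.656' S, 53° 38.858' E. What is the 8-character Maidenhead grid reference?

Offset from 180°W / 90°S: lon 233.64763°, lat 3.05573°.
Field: lon ⌊233.64763/20⌋ = 11 → L; lat ⌊3.05573/10⌋ = 0 → A.
Square: lon ⌊13.64763/2⌋ = 6; lat ⌊3.05573/1⌋ = 3.
Subsquare: lon ⌊1.64763/0.0833333⌋ = 19 → t; lat ⌊0.05573/0.0416667⌋ = 1 → b.
Extended square: lon ⌊0.06430/0.00833333⌋ = 7; lat ⌊0.01407/0.00416667⌋ = 3.

LA63tb73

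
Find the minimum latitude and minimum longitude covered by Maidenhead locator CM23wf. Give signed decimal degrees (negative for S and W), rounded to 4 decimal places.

Field C=2, M=12: +2·20° lon, +12·10° lat → SW at lon -140°, lat 30°.
Square 2, 3: +2·2° lon, +3·1° lat → SW at lon -136°, lat 33°.
Subsquare w=22, f=5: +22·0.0833333° lon, +5·0.0416667° lat → SW at lon -134.167°, lat 33.2083°.
latitude 33.2083, longitude -134.1667.

33.2083, -134.1667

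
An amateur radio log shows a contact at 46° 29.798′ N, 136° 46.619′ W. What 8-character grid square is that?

Shift to the Maidenhead origin (180°W, 90°S): lon 43.22302, lat 136.49663.
Field: 43.22302/20 → 2 → C, 136.49663/10 → 13 → N; chars CN.
Square: 3.22302/2 → 1, 6.49663/1 → 6; chars 16.
Subsquare: 1.22302/0.0833333 → 14 → o, 0.49663/0.0416667 → 11 → l; chars ol.
Extended square: 0.05635/0.00833333 → 6, 0.03830/0.00416667 → 9; chars 69.

CN16ol69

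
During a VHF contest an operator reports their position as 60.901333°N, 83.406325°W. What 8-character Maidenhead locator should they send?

EP80hv16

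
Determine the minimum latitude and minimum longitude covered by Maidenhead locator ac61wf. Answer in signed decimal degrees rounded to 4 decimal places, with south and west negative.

-68.7917, -166.1667

Field A=0, C=2: +0·20° lon, +2·10° lat → SW at lon -180°, lat -70°.
Square 6, 1: +6·2° lon, +1·1° lat → SW at lon -168°, lat -69°.
Subsquare w=22, f=5: +22·0.0833333° lon, +5·0.0416667° lat → SW at lon -166.167°, lat -68.7917°.
latitude -68.7917, longitude -166.1667.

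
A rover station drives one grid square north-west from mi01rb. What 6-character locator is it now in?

MI01qc

Longitude subsquare r = 17; −1 → 16 = q.
Latitude subsquare b = 1; +1 → 2 = c.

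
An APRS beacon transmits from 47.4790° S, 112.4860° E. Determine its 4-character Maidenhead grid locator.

Shift to the Maidenhead origin (180°W, 90°S): lon 292.49, lat 42.52.
Field: 292.49/20 → 14 → O, 42.52/10 → 4 → E; chars OE.
Square: 12.49/2 → 6, 2.52/1 → 2; chars 62.

OE62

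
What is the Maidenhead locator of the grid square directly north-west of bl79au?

Longitude subsquare a = 0; −1 → -1, wraps to 23 = x, carry into square.
Longitude square 7; −1 → 6.
Latitude subsquare u = 20; +1 → 21 = v.

BL69xv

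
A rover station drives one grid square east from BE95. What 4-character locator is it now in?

CE05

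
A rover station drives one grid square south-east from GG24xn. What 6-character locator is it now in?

GG34am

Longitude subsquare x = 23; +1 → 24, wraps to 0 = a, carry into square.
Longitude square 2; +1 → 3.
Latitude subsquare n = 13; −1 → 12 = m.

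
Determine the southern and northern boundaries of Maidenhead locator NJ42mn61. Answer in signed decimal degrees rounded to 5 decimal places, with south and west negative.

Field N=13, J=9: +13·20° lon, +9·10° lat → SW at lon 80°, lat 0°.
Square 4, 2: +4·2° lon, +2·1° lat → SW at lon 88°, lat 2°.
Subsquare m=12, n=13: +12·0.0833333° lon, +13·0.0416667° lat → SW at lon 89°, lat 2.54167°.
Extended square 6, 1: +6·0.00833333° lon, +1·0.00416667° lat → SW at lon 89.05°, lat 2.54583°.
Cell spans 0.00833333° lon × 0.00416667° lat.
south 2.54583, north 2.55000.

2.54583, 2.55000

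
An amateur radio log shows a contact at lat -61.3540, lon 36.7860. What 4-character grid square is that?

KC88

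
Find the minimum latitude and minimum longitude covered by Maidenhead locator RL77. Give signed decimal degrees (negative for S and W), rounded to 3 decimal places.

27.000, 174.000

Field R=17, L=11: +17·20° lon, +11·10° lat → SW at lon 160°, lat 20°.
Square 7, 7: +7·2° lon, +7·1° lat → SW at lon 174°, lat 27°.
latitude 27.000, longitude 174.000.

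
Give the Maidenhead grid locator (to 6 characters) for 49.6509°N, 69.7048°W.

FN59dp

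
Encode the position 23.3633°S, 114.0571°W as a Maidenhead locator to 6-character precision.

DG26xp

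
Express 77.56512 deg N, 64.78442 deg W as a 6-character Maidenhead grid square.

Offset from 180°W / 90°S: lon 115.2156°, lat 167.5651°.
Field (20°×10°, letters A–R): 115.2156/20 → 5 → F, 167.5651/10 → 16 → Q; chars FQ.
Square (2°×1°, digits 0–9): 15.2156/2 → 7, 7.5651/1 → 7; chars 77.
Subsquare (5′×2.5′, letters a–x): 1.2156/0.0833333 → 14 → o, 0.5651/0.0416667 → 13 → n; chars on.

FQ77on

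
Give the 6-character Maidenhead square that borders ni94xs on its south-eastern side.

OI04ar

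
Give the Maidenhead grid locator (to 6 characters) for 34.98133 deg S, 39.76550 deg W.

HF05ca

Offset from 180°W / 90°S: lon 140.2345°, lat 55.0187°.
Field: 140.2345/20 → 7 → H, 55.0187/10 → 5 → F; chars HF.
Square: 0.2345/2 → 0, 5.0187/1 → 5; chars 05.
Subsquare: 0.2345/0.0833333 → 2 → c, 0.0187/0.0416667 → 0 → a; chars ca.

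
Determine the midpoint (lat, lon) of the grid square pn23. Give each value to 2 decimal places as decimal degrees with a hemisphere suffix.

43.50° N, 125.00° E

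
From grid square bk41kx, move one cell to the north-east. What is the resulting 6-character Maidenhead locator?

Longitude subsquare k = 10; +1 → 11 = l.
Latitude subsquare x = 23; +1 → 24, wraps to 0 = a, carry into square.
Latitude square 1; +1 → 2.

BK42la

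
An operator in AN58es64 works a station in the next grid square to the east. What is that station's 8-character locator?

AN58es74

Longitude extended square 6; +1 → 7.
The latitude characters are unchanged.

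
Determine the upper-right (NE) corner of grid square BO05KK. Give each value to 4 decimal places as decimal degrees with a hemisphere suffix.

Field B=1, O=14: +1·20° lon, +14·10° lat → SW at lon -160°, lat 50°.
Square 0, 5: +0·2° lon, +5·1° lat → SW at lon -160°, lat 55°.
Subsquare k=10, k=10: +10·0.0833333° lon, +10·0.0416667° lat → SW at lon -159.167°, lat 55.4167°.
Cell spans 0.0833333° lon × 0.0416667° lat. NE corner is SW corner plus one full cell.
latitude 55.4583° N, longitude 159.0833° W.

55.4583° N, 159.0833° W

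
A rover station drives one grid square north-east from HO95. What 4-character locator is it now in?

Longitude square 9; +1 → 10, wraps to 0, carry into field.
Longitude field H = 7; +1 → 8 = I.
Latitude square 5; +1 → 6.

IO06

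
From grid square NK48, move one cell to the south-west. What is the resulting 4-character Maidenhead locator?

NK37

Longitude square 4; −1 → 3.
Latitude square 8; −1 → 7.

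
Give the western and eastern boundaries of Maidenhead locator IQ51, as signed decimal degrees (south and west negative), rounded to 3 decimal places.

Field I=8, Q=16: +8·20° lon, +16·10° lat → SW at lon -20°, lat 70°.
Square 5, 1: +5·2° lon, +1·1° lat → SW at lon -10°, lat 71°.
Cell spans 2° lon × 1° lat.
west -10.000, east -8.000.

-10.000, -8.000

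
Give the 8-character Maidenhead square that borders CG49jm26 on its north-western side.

Longitude extended square 2; −1 → 1.
Latitude extended square 6; +1 → 7.

CG49jm17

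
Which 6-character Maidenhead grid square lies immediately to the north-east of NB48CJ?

NB48dk

Longitude subsquare c = 2; +1 → 3 = d.
Latitude subsquare j = 9; +1 → 10 = k.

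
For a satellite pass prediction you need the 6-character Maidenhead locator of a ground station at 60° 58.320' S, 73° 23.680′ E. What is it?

Add 180° to longitude and 90° to latitude: 253.3947, 29.0280.
Field (20°×10°, letters A–R): 253.3947/20 → 12 → M, 29.0280/10 → 2 → C; chars MC.
Square (2°×1°, digits 0–9): 13.3947/2 → 6, 9.0280/1 → 9; chars 69.
Subsquare (5′×2.5′, letters a–x): 1.3947/0.0833333 → 16 → q, 0.0280/0.0416667 → 0 → a; chars qa.

MC69qa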